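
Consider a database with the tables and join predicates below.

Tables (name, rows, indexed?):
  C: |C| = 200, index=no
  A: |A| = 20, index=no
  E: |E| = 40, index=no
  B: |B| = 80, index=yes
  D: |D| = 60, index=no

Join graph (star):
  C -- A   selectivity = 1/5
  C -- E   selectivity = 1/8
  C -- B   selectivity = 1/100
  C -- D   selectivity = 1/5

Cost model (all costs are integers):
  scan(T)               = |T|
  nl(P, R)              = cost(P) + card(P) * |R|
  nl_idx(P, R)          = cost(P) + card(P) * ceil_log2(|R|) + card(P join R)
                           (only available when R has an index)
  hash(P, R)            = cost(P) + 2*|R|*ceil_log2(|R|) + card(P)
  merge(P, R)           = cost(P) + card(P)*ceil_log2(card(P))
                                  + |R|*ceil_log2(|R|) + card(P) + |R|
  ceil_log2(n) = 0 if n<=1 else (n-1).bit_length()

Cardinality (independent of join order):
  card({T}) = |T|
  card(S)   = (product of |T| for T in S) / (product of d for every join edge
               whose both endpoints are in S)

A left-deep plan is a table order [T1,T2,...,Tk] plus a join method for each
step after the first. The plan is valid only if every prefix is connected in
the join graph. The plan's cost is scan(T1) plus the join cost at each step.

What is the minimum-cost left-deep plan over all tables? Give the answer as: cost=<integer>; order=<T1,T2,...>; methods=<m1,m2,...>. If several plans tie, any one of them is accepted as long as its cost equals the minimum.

Selinger DP (subsets sized 1..n):
  {C}: scan cost=200, card=200
  {A}: scan cost=20, card=20
  {E}: scan cost=40, card=40
  {B}: scan cost=80, card=80
  {D}: scan cost=60, card=60
  {AC}: card=800; try (A,hash)→600, (C,merge)→1940, (A,merge)→2120, (C,hash)→3240, (C,nl)→4020, (A,nl)→4200; best=600 via (A,hash)
  {CE}: card=1000; try (E,hash)→880, (C,merge)→2120, (E,merge)→2280, (C,hash)→3280, (C,nl)→8040, (E,nl)→8200; best=880 via (E,hash)
  {BC}: card=160; try (B,hash)→1520, (B,nl_idx)→1760, (C,merge)→2520, (B,merge)→2640, (C,hash)→3360, (C,nl)→16080 …(+1); best=1520 via (B,hash)
  {CD}: card=2400; try (D,hash)→1120, (C,merge)→2280, (D,merge)→2420, (C,hash)→3320, (C,nl)→12060, (D,nl)→12200; best=1120 via (D,hash)
  {ACE}: card=4000; try (E,hash)→1880, (A,hash)→2080, (E,merge)→9680, (A,merge)→12000, (A,nl)→20880, (E,nl)→32600; best=1880 via (E,hash)
  {ABC}: card=640; try (A,hash)→1880, (B,hash)→2520, (A,merge)→3080, (A,nl)→4720, (B,nl_idx)→6840, (B,merge)→10040 …(+1); best=1880 via (A,hash)
  {ACD}: card=9600; try (D,hash)→2120, (A,hash)→3720, (D,merge)→9820, (A,merge)→32440, (D,nl)→48600, (A,nl)→49120; best=2120 via (D,hash)
  {BCE}: card=800; try (E,hash)→2160, (B,hash)→3000, (E,merge)→3240, (E,nl)→7920, (B,nl_idx)→8680, (B,merge)→12520 …(+1); best=2160 via (E,hash)
  {CDE}: card=12000; try (D,hash)→2600, (E,hash)→4000, (D,merge)→12300, (E,merge)→32600, (D,nl)→60880, (E,nl)→97120; best=2600 via (D,hash)
  {BCD}: card=1920; try (D,hash)→2400, (D,merge)→3380, (B,hash)→4640, (D,nl)→11120, (B,nl_idx)→19840, (B,merge)→32960 …(+1); best=2400 via (D,hash)
  {ABCE}: card=3200; try (E,hash)→3000, (A,hash)→3160, (B,hash)→7000, (E,merge)→9200, (A,merge)→11080, (A,nl)→18160 …(+4); best=3000 via (E,hash)
  {ACDE}: card=48000; try (D,hash)→6600, (E,hash)→12200, (A,hash)→14800, (D,merge)→54300, (E,merge)→146400, (A,merge)→182720 …(+3); best=6600 via (D,hash)
  {ABCD}: card=7680; try (D,hash)→3240, (A,hash)→4520, (D,merge)→9340, (B,hash)→12840, (A,merge)→25560, (D,nl)→40280 …(+4); best=3240 via (D,hash)
  {BCDE}: card=9600; try (D,hash)→3680, (E,hash)→4800, (D,merge)→11380, (B,hash)→15720, (E,merge)→25720, (D,nl)→50160 …(+4); best=3680 via (D,hash)
  {ABCDE}: card=38400; try (D,hash)→6920, (E,hash)→11400, (A,hash)→13480, (D,merge)→45020, (B,hash)→55720, (E,merge)→111040 …(+7); best=6920 via (D,hash)

cost=6920; order=C,B,A,E,D; methods=hash,hash,hash,hash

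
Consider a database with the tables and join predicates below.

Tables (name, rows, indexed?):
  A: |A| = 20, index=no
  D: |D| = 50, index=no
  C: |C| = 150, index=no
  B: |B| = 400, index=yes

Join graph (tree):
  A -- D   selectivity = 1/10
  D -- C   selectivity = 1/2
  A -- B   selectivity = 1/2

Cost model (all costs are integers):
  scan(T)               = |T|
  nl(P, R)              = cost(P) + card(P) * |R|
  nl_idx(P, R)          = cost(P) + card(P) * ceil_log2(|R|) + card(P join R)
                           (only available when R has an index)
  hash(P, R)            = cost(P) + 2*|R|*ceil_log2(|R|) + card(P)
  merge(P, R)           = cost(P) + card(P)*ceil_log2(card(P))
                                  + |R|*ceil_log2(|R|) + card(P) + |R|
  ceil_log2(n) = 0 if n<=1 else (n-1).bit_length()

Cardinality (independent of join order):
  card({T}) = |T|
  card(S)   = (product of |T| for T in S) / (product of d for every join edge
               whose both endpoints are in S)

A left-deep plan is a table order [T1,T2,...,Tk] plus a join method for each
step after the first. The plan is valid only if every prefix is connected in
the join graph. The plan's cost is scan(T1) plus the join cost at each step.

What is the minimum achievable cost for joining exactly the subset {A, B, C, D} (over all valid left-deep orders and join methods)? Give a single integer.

17150

Selinger DP over subsets of {A,B,C,D}:
  {A}: scan cost=20, card=20
  {D}: scan cost=50, card=50
  {C}: scan cost=150, card=150
  {B}: scan cost=400, card=400
  {AD}: card=100; try (A,hash)→300, (D,merge)→490, (A,merge)→520, (D,hash)→640, (D,nl)→1020, (A,nl)→1050; best=300 via (A,hash)
  {AB}: card=4000; try (A,hash)→1000, (B,merge)→4140, (B,nl_idx)→4200, (A,merge)→4520, (B,hash)→7240, (B,nl)→8020 …(+1); best=1000 via (A,hash)
  {CD}: card=3750; try (D,hash)→900, (C,merge)→1750, (D,merge)→1850, (C,hash)→2500, (C,nl)→7550, (D,nl)→7650; best=900 via (D,hash)
  {ACD}: card=7500; try (C,merge)→2450, (C,hash)→2800, (A,hash)→4850, (C,nl)→15300, (A,merge)→49770, (A,nl)→75900; best=2450 via (C,merge)
  {ABD}: card=20000; try (B,merge)→5100, (D,hash)→5600, (B,hash)→7600, (B,nl_idx)→21200, (B,nl)→40300, (D,merge)→53350 …(+1); best=5100 via (B,merge)
  {ABCD}: card=1500000; try (B,hash)→17150, (C,hash)→27500, (B,merge)→111450, (C,merge)→326450, (B,nl_idx)→1569950, (B,nl)→3002450 …(+1); best=17150 via (B,hash)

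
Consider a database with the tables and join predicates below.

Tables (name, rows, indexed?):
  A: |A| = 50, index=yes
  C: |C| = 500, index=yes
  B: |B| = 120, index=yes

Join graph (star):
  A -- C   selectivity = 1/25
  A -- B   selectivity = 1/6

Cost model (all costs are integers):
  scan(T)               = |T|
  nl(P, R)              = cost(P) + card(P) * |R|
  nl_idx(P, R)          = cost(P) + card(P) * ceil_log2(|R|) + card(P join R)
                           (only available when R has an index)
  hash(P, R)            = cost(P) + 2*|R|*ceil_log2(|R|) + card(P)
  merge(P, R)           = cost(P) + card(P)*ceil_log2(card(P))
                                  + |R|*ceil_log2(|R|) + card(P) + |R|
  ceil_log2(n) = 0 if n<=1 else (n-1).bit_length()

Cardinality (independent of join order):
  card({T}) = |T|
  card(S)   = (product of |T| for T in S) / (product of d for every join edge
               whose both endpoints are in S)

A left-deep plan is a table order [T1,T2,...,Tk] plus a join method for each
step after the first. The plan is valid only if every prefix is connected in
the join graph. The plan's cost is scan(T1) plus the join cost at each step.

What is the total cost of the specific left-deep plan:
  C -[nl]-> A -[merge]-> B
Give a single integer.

step 1: scan C: cost=500, card=500
step 2: join A via nl
    card(P join A) = 500*50/(25) = 1000
    cost = 500 + 500*50 = 25500
step 3: join B via merge
    card(P join B) = 1000*120/(6) = 20000
    cost = 25500 + 1000*10 + 120*7 + 1000 + 120 = 37460

37460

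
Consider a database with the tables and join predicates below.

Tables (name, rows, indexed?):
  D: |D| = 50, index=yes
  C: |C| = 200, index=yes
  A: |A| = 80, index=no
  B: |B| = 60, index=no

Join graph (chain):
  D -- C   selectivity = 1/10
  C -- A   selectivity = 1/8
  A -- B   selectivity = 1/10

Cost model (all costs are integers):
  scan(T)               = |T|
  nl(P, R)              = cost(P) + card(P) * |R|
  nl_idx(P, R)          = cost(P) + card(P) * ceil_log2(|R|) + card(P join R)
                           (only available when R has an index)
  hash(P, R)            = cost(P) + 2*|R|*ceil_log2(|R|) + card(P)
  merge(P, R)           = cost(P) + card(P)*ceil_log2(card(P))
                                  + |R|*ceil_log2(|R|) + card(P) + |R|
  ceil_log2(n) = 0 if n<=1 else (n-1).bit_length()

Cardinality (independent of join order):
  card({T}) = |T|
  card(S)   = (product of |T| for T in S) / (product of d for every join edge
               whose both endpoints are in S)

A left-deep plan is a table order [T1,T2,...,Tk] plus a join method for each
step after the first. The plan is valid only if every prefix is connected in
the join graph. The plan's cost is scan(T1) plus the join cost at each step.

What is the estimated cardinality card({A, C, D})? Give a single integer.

10000

Tables in S: A(80), C(200), D(50)
Edges inside S: D-C(d=10), C-A(d=8)
numerator = 80 * 200 * 50 = 800000
denominator = 10 * 8 = 80
card(S) = 800000 / 80 = 10000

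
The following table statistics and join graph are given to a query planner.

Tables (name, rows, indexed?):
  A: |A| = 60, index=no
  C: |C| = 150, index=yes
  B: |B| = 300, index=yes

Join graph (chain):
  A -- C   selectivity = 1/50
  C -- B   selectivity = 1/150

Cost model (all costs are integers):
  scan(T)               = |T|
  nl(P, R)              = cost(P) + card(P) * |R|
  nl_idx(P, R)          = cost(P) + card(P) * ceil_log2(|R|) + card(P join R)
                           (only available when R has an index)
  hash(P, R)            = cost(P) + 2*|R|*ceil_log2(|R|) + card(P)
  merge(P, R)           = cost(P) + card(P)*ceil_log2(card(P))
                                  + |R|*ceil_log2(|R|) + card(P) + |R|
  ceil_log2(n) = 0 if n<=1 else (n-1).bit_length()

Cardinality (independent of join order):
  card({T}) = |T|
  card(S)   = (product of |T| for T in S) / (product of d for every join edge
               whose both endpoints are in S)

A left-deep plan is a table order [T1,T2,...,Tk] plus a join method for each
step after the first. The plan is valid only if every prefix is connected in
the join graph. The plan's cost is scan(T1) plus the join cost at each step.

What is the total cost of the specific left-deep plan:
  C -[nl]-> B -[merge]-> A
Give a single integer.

48570

step 1: scan C: cost=150, card=150
step 2: join B via nl
    card(P join B) = 150*300/(150) = 300
    cost = 150 + 150*300 = 45150
step 3: join A via merge
    card(P join A) = 300*60/(50) = 360
    cost = 45150 + 300*9 + 60*6 + 300 + 60 = 48570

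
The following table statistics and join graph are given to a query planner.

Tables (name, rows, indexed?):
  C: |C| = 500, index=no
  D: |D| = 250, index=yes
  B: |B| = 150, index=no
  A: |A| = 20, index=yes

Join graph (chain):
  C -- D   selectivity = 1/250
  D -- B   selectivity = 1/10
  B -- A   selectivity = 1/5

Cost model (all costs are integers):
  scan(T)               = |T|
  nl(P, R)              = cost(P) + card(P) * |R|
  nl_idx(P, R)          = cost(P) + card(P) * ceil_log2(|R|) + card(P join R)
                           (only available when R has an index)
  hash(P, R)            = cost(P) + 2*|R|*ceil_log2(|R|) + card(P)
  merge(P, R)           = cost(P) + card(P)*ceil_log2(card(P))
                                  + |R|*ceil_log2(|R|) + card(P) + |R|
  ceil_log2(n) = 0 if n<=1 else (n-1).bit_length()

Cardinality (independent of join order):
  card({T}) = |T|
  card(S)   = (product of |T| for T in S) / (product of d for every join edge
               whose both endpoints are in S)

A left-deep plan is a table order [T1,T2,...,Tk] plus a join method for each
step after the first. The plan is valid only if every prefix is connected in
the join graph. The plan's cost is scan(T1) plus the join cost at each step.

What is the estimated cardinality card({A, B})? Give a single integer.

Tables in S: A(20), B(150)
Edges inside S: B-A(d=5)
numerator = 20 * 150 = 3000
denominator = 5 = 5
card(S) = 3000 / 5 = 600

600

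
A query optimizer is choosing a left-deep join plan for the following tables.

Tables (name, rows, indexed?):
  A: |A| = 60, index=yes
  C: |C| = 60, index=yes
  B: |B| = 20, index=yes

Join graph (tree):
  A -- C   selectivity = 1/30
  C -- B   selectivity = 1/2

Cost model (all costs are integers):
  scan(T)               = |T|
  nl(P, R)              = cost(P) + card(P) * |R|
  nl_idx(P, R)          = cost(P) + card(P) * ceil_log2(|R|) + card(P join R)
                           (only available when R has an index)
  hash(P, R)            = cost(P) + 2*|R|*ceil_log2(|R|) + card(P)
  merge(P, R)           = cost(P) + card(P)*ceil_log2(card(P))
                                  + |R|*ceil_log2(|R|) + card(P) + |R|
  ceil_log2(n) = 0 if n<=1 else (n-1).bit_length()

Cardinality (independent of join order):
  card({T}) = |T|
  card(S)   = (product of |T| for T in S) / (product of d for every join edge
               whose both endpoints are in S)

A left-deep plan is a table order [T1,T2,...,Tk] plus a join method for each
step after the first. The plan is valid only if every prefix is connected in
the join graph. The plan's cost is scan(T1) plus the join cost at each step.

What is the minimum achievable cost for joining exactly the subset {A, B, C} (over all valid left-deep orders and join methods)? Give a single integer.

860

Selinger DP over subsets of {A,B,C}:
  {A}: scan cost=60, card=60
  {C}: scan cost=60, card=60
  {B}: scan cost=20, card=20
  {AC}: card=120; try (C,nl_idx)→540, (A,nl_idx)→540, (C,hash)→840, (A,hash)→840, (C,merge)→900, (A,merge)→900 …(+2); best=540 via (C,nl_idx)
  {BC}: card=600; try (B,hash)→320, (C,merge)→560, (B,merge)→600, (C,nl_idx)→740, (C,hash)→760, (B,nl_idx)→960 …(+2); best=320 via (B,hash)
  {ABC}: card=1200; try (B,hash)→860, (B,merge)→1620, (A,hash)→1640, (B,nl_idx)→2340, (B,nl)→2940, (A,nl_idx)→5120 …(+2); best=860 via (B,hash)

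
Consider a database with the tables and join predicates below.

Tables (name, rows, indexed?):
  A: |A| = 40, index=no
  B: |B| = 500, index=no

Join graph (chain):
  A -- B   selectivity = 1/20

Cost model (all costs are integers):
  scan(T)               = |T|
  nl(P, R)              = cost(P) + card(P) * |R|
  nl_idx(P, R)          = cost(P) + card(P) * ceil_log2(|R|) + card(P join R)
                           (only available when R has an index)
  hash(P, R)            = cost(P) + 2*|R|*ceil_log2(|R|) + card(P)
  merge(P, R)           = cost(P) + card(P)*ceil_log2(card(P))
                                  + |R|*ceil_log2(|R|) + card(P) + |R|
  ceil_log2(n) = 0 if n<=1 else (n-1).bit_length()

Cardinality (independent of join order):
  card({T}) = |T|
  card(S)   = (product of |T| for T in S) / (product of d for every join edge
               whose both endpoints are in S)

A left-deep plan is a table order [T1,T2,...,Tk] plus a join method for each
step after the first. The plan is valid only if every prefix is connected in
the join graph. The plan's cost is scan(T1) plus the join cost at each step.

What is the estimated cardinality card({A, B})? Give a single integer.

Tables in S: A(40), B(500)
Edges inside S: A-B(d=20)
numerator = 40 * 500 = 20000
denominator = 20 = 20
card(S) = 20000 / 20 = 1000

1000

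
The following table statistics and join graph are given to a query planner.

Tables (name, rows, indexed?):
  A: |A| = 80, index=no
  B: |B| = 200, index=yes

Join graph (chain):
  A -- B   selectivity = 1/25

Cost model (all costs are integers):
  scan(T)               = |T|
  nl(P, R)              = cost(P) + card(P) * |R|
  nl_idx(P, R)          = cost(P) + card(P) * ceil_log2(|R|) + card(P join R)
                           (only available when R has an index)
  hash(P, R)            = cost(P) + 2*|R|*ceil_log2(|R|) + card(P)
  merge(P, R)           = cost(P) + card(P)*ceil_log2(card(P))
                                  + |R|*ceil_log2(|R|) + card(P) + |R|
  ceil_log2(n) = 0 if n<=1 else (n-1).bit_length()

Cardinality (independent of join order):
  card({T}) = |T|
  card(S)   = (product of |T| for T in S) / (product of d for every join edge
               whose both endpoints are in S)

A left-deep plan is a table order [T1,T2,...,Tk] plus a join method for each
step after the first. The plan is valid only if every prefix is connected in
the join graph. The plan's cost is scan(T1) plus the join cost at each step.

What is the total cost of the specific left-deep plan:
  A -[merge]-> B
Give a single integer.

step 1: scan A: cost=80, card=80
step 2: join B via merge
    card(P join B) = 80*200/(25) = 640
    cost = 80 + 80*7 + 200*8 + 80 + 200 = 2520

2520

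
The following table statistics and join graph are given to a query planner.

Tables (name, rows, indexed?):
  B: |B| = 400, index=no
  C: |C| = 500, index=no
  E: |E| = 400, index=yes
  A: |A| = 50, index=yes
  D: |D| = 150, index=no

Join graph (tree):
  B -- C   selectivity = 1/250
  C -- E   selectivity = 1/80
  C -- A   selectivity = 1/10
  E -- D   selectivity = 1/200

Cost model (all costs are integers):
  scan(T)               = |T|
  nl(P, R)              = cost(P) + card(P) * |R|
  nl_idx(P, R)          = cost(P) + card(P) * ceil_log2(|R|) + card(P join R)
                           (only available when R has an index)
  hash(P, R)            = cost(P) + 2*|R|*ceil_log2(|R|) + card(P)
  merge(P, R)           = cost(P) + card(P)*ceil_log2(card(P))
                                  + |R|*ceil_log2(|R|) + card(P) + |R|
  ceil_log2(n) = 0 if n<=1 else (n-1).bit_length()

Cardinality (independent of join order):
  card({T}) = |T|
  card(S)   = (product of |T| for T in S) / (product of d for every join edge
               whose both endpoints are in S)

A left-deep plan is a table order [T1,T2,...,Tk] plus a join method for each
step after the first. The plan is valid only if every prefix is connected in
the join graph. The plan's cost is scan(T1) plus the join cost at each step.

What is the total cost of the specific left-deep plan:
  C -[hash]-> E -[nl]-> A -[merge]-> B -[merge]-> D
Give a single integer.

step 1: scan C: cost=500, card=500
step 2: join E via hash
    card(P join E) = 500*400/(80) = 2500
    cost = 500 + 2*400*9 + 500 = 8200
step 3: join A via nl
    card(P join A) = 2500*50/(10) = 12500
    cost = 8200 + 2500*50 = 133200
step 4: join B via merge
    card(P join B) = 12500*400/(250) = 20000
    cost = 133200 + 12500*14 + 400*9 + 12500 + 400 = 324700
step 5: join D via merge
    card(P join D) = 20000*150/(200) = 15000
    cost = 324700 + 20000*15 + 150*8 + 20000 + 150 = 646050

646050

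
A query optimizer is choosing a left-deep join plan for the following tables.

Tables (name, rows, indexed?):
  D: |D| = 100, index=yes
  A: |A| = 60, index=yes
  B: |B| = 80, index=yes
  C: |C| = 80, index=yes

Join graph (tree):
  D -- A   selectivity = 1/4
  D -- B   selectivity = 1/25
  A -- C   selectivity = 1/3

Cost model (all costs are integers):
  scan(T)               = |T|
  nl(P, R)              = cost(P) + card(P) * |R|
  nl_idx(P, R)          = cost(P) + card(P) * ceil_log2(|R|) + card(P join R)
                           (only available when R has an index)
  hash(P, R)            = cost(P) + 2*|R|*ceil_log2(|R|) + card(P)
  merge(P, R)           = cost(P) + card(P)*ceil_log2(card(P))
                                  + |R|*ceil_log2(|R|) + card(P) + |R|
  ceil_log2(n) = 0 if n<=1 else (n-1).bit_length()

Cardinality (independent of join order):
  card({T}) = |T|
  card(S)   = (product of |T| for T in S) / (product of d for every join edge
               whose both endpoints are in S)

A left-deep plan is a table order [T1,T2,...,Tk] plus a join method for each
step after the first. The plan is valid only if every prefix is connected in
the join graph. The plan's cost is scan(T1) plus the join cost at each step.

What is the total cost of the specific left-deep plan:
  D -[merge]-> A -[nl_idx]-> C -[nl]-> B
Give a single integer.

3251820

step 1: scan D: cost=100, card=100
step 2: join A via merge
    card(P join A) = 100*60/(4) = 1500
    cost = 100 + 100*7 + 60*6 + 100 + 60 = 1320
step 3: join C via nl_idx
    card(P join C) = 1500*80/(3) = 40000
    cost = 1320 + 1500*7 + 40000 = 51820
step 4: join B via nl
    card(P join B) = 40000*80/(25) = 128000
    cost = 51820 + 40000*80 = 3251820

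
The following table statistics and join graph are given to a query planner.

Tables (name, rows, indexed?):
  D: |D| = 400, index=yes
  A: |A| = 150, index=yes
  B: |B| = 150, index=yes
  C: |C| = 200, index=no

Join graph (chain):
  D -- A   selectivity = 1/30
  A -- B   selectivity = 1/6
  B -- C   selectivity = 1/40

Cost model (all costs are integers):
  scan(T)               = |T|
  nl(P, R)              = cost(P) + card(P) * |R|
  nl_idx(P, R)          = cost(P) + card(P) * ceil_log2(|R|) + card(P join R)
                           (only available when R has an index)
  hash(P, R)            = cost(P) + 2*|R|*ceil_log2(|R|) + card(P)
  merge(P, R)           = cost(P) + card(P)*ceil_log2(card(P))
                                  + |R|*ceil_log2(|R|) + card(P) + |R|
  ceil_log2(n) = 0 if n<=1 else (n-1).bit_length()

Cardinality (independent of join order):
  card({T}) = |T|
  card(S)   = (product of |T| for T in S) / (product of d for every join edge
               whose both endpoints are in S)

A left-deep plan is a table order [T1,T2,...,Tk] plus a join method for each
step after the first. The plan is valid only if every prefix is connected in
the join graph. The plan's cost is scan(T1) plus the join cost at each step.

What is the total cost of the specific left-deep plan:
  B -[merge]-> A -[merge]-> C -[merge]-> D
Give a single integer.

357400

step 1: scan B: cost=150, card=150
step 2: join A via merge
    card(P join A) = 150*150/(6) = 3750
    cost = 150 + 150*8 + 150*8 + 150 + 150 = 2850
step 3: join C via merge
    card(P join C) = 3750*200/(40) = 18750
    cost = 2850 + 3750*12 + 200*8 + 3750 + 200 = 53400
step 4: join D via merge
    card(P join D) = 18750*400/(30) = 250000
    cost = 53400 + 18750*15 + 400*9 + 18750 + 400 = 357400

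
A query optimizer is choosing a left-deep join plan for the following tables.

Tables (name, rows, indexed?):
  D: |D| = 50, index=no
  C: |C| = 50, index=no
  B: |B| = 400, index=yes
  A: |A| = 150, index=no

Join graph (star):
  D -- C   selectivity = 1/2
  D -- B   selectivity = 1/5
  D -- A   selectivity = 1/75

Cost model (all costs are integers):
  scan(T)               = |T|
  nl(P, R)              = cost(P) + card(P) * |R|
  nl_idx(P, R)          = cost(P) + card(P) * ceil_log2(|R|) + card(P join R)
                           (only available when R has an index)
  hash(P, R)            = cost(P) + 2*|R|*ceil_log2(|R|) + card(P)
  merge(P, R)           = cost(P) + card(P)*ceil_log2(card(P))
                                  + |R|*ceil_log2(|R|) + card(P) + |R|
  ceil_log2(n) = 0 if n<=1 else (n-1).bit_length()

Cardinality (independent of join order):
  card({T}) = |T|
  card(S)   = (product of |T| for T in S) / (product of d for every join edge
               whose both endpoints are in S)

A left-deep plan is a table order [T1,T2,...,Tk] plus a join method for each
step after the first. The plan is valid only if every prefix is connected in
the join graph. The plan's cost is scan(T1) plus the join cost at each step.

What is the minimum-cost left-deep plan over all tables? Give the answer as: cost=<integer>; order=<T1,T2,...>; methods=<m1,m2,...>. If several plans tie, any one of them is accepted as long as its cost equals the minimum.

cost=11300; order=A,D,C,B; methods=hash,hash,hash

Selinger DP (subsets sized 1..n):
  {D}: scan cost=50, card=50
  {C}: scan cost=50, card=50
  {B}: scan cost=400, card=400
  {A}: scan cost=150, card=150
  {CD}: card=1250; try (D,hash)→700, (C,hash)→700, (D,merge)→750, (C,merge)→750, (D,nl)→2550, (C,nl)→2550; best=700 via (D,hash)
  {BD}: card=4000; try (D,hash)→1400, (B,merge)→4400, (B,nl_idx)→4500, (D,merge)→4750, (B,hash)→7300, (B,nl)→20050 …(+1); best=1400 via (D,hash)
  {AD}: card=100; try (D,hash)→900, (A,merge)→1750, (D,merge)→1850, (A,hash)→2500, (A,nl)→7550, (D,nl)→7650; best=900 via (D,hash)
  {BCD}: card=100000; try (C,hash)→6000, (B,hash)→9150, (B,merge)→19700, (C,merge)→53750, (B,nl_idx)→111950, (C,nl)→201400 …(+1); best=6000 via (C,hash)
  {ACD}: card=2500; try (C,hash)→1600, (C,merge)→2050, (A,hash)→4350, (C,nl)→5900, (A,merge)→17050, (A,nl)→188200; best=1600 via (C,hash)
  {ABD}: card=8000; try (B,merge)→5700, (A,hash)→7800, (B,hash)→8200, (B,nl_idx)→9800, (B,nl)→40900, (A,merge)→54750 …(+1); best=5700 via (B,merge)
  {ABCD}: card=200000; try (B,hash)→11300, (C,hash)→14300, (B,merge)→38100, (A,hash)→108400, (C,merge)→118050, (B,nl_idx)→224100 …(+4); best=11300 via (B,hash)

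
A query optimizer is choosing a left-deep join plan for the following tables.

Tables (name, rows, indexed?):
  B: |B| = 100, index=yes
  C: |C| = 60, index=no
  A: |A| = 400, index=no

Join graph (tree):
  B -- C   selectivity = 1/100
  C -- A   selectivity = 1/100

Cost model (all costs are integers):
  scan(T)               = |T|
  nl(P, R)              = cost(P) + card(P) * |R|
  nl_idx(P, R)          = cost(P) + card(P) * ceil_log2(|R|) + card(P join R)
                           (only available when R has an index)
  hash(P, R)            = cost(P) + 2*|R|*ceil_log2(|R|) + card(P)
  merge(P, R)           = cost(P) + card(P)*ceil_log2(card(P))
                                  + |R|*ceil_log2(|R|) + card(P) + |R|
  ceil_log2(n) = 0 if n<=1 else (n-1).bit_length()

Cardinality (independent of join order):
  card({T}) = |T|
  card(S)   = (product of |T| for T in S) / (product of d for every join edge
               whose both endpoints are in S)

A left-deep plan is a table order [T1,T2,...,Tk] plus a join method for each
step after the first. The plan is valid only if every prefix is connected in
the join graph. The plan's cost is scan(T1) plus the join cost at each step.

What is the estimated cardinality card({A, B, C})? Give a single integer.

240

Tables in S: A(400), B(100), C(60)
Edges inside S: B-C(d=100), C-A(d=100)
numerator = 400 * 100 * 60 = 2400000
denominator = 100 * 100 = 10000
card(S) = 2400000 / 10000 = 240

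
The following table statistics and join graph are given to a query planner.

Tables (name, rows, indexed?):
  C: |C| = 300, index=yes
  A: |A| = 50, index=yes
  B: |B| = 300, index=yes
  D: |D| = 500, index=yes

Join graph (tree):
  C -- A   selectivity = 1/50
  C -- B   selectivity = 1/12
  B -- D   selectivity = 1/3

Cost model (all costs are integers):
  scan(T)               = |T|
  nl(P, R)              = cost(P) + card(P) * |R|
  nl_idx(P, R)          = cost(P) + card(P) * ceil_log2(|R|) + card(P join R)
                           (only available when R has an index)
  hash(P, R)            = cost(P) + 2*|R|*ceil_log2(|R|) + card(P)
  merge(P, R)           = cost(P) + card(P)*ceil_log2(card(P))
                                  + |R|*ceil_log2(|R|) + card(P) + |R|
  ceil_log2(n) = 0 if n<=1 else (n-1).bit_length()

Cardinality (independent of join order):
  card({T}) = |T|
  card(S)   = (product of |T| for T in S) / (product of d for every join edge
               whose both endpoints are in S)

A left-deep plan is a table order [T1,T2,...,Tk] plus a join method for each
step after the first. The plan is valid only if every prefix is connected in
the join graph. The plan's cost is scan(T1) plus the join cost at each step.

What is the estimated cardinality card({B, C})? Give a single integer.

Tables in S: B(300), C(300)
Edges inside S: C-B(d=12)
numerator = 300 * 300 = 90000
denominator = 12 = 12
card(S) = 90000 / 12 = 7500

7500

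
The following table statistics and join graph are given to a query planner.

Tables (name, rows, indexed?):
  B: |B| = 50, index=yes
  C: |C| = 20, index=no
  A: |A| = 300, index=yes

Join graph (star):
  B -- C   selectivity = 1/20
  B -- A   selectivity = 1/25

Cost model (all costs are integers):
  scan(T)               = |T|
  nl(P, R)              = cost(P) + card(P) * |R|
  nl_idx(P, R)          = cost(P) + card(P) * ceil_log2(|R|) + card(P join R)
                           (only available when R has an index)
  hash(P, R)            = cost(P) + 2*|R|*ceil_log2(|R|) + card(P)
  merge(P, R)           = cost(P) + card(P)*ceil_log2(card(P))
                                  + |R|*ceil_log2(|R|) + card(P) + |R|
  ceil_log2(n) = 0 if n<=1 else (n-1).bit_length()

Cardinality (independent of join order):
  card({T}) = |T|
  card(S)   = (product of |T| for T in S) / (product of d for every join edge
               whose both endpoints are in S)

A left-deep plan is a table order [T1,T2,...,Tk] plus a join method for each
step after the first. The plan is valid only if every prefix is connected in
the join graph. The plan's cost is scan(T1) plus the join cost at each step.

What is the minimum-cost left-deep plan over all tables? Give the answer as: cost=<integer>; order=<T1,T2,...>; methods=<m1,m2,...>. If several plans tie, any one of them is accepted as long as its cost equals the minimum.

Selinger DP (subsets sized 1..n):
  {B}: scan cost=50, card=50
  {C}: scan cost=20, card=20
  {A}: scan cost=300, card=300
  {BC}: card=50; try (B,nl_idx)→190, (C,hash)→300, (B,merge)→490, (C,merge)→520, (B,hash)→640, (B,nl)→1020 …(+1); best=190 via (B,nl_idx)
  {AB}: card=600; try (A,nl_idx)→1100, (B,hash)→1200, (B,nl_idx)→2700, (A,merge)→3400, (B,merge)→3650, (A,hash)→5500 …(+2); best=1100 via (A,nl_idx)
  {ABC}: card=600; try (A,nl_idx)→1240, (C,hash)→1900, (A,merge)→3540, (A,hash)→5640, (C,merge)→7820, (C,nl)→13100 …(+1); best=1240 via (A,nl_idx)

cost=1240; order=C,B,A; methods=nl_idx,nl_idx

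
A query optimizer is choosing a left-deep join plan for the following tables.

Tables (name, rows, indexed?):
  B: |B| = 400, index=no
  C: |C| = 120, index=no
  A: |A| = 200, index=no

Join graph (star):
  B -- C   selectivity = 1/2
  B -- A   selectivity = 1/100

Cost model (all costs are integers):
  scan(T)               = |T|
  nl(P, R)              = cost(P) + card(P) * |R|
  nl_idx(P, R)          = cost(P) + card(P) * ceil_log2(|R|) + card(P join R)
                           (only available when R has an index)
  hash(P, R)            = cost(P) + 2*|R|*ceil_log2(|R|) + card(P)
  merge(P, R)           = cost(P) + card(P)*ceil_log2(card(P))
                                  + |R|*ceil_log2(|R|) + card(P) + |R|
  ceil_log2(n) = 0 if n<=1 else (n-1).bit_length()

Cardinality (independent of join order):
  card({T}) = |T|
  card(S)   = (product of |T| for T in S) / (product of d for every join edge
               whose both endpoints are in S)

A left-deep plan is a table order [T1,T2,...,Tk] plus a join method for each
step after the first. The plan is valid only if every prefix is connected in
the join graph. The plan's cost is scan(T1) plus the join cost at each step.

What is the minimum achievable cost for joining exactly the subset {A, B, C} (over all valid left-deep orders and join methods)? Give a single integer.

6480

Selinger DP over subsets of {A,B,C}:
  {B}: scan cost=400, card=400
  {C}: scan cost=120, card=120
  {A}: scan cost=200, card=200
  {BC}: card=24000; try (C,hash)→2480, (B,merge)→5080, (C,merge)→5360, (B,hash)→7440, (B,nl)→48120, (C,nl)→48400; best=2480 via (C,hash)
  {AB}: card=800; try (A,hash)→4000, (B,merge)→6000, (A,merge)→6200, (B,hash)→7600, (B,nl)→80200, (A,nl)→80400; best=4000 via (A,hash)
  {ABC}: card=48000; try (C,hash)→6480, (C,merge)→13760, (A,hash)→29680, (C,nl)→100000, (A,merge)→388280, (A,nl)→4802480; best=6480 via (C,hash)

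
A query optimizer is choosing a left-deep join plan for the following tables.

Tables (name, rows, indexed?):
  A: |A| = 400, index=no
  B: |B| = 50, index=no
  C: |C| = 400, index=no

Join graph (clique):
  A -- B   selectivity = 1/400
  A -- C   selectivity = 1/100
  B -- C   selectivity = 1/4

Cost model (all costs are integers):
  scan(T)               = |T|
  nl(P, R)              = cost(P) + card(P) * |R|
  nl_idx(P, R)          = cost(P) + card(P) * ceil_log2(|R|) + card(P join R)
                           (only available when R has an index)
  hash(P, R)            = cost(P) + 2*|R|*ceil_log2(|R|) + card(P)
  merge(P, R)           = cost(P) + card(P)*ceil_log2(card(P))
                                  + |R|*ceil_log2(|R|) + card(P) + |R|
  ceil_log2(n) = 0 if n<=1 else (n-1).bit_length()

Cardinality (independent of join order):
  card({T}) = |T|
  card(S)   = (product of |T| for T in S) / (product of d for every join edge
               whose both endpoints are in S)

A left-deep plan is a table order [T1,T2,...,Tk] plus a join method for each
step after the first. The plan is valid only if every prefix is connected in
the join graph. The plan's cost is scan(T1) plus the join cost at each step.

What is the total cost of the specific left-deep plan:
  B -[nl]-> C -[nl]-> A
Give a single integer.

step 1: scan B: cost=50, card=50
step 2: join C via nl
    card(P join C) = 50*400/(4) = 5000
    cost = 50 + 50*400 = 20050
step 3: join A via nl
    card(P join A) = 5000*400/(400*100) = 50
    cost = 20050 + 5000*400 = 2020050

2020050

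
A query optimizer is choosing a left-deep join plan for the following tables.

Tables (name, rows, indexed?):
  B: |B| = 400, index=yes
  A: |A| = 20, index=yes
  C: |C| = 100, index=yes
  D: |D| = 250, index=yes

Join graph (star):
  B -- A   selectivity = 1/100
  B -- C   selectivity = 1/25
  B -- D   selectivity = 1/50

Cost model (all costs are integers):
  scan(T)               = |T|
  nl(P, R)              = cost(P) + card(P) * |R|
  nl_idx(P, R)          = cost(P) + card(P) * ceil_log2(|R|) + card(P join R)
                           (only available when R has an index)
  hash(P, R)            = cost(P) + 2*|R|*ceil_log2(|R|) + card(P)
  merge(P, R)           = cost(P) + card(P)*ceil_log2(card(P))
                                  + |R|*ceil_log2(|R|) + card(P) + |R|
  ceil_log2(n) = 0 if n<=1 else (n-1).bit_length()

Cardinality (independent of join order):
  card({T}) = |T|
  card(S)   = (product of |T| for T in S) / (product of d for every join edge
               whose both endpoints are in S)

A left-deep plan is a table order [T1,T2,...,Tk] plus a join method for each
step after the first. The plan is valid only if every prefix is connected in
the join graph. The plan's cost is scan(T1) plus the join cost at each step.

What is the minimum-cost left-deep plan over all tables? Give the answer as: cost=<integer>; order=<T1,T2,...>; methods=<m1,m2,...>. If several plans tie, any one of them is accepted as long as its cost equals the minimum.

cost=3120; order=A,B,D,C; methods=nl_idx,nl_idx,hash

Selinger DP (subsets sized 1..n):
  {B}: scan cost=400, card=400
  {A}: scan cost=20, card=20
  {C}: scan cost=100, card=100
  {D}: scan cost=250, card=250
  {AB}: card=80; try (B,nl_idx)→280, (A,hash)→1000, (A,nl_idx)→2480, (B,merge)→4140, (A,merge)→4520, (B,hash)→7240 …(+2); best=280 via (B,nl_idx)
  {BC}: card=1600; try (C,hash)→2200, (B,nl_idx)→2600, (C,nl_idx)→4800, (B,merge)→4900, (C,merge)→5200, (B,hash)→7400 …(+2); best=2200 via (C,hash)
  {BD}: card=2000; try (B,nl_idx)→4500, (D,hash)→4800, (D,nl_idx)→5600, (B,merge)→6500, (D,merge)→6650, (B,hash)→7700 …(+2); best=4500 via (B,nl_idx)
  {ABC}: card=320; try (C,nl_idx)→1160, (C,merge)→1720, (C,hash)→1760, (A,hash)→4000, (C,nl)→8280, (A,nl_idx)→10520 …(+2); best=1160 via (C,nl_idx)
  {ABD}: card=400; try (D,nl_idx)→1320, (D,merge)→3170, (D,hash)→4360, (A,hash)→6700, (A,nl_idx)→14900, (D,nl)→20280 …(+2); best=1320 via (D,nl_idx)
  {BCD}: card=8000; try (D,hash)→7800, (C,hash)→7900, (D,nl_idx)→23000, (D,merge)→23650, (C,nl_idx)→26500, (C,merge)→29300 …(+2); best=7800 via (D,hash)
  {ABCD}: card=1600; try (C,hash)→3120, (D,nl_idx)→5320, (D,hash)→5480, (C,nl_idx)→5720, (C,merge)→6120, (D,merge)→6610 …(+6); best=3120 via (C,hash)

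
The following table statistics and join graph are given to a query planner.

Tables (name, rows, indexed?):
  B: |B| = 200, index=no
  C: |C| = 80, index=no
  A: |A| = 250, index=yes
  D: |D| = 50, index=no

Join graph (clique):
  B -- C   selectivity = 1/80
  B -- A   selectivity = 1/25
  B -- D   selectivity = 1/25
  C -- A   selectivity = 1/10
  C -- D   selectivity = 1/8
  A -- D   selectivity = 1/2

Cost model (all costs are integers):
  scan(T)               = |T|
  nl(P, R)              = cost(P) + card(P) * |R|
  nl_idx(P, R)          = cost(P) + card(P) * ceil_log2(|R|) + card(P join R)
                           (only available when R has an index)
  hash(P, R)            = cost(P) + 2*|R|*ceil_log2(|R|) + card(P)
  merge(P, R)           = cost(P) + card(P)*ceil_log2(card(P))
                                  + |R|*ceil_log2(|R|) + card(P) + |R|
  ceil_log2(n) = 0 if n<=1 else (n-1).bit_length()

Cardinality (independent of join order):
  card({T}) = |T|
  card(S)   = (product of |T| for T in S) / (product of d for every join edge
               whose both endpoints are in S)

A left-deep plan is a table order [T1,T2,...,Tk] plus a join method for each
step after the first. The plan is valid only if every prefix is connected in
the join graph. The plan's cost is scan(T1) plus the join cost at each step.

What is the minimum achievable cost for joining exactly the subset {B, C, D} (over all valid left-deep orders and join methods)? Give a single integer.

2320

Selinger DP over subsets of {B,C,D}:
  {B}: scan cost=200, card=200
  {C}: scan cost=80, card=80
  {D}: scan cost=50, card=50
  {BC}: card=200; try (C,hash)→1520, (B,merge)→2520, (C,merge)→2640, (B,hash)→3360, (B,nl)→16080, (C,nl)→16200; best=1520 via (C,hash)
  {BD}: card=400; try (D,hash)→1000, (B,merge)→2200, (D,merge)→2350, (B,hash)→3300, (B,nl)→10050, (D,nl)→10200; best=1000 via (D,hash)
  {CD}: card=500; try (D,hash)→760, (C,merge)→1040, (D,merge)→1070, (C,hash)→1220, (C,nl)→4050, (D,nl)→4080; best=760 via (D,hash)
  {BCD}: card=50; try (D,hash)→2320, (C,hash)→2520, (D,merge)→3670, (B,hash)→4460, (C,merge)→5640, (B,merge)→7560 …(+3); best=2320 via (D,hash)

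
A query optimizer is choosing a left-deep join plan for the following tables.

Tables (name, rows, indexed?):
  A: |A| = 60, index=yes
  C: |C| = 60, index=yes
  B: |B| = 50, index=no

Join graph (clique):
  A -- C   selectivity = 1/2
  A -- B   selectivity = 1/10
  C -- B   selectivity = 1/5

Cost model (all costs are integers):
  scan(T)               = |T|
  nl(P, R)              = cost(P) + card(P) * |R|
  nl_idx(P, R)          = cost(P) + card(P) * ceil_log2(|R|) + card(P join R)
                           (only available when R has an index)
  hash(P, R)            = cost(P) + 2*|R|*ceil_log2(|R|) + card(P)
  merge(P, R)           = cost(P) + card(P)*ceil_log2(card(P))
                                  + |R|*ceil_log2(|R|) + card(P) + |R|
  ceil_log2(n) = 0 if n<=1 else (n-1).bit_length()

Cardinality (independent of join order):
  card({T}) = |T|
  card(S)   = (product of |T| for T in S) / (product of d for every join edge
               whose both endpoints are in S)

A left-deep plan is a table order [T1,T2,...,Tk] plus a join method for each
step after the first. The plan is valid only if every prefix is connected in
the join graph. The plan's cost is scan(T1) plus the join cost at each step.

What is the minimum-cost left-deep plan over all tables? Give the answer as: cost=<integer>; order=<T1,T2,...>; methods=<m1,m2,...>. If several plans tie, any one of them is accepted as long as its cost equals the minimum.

Selinger DP (subsets sized 1..n):
  {A}: scan cost=60, card=60
  {C}: scan cost=60, card=60
  {B}: scan cost=50, card=50
  {AC}: card=1800; try (C,hash)→840, (A,hash)→840, (C,merge)→900, (A,merge)→900, (C,nl_idx)→2220, (A,nl_idx)→2220 …(+2); best=840 via (C,hash)
  {AB}: card=300; try (A,nl_idx)→650, (B,hash)→720, (A,hash)→820, (A,merge)→820, (B,merge)→830, (A,nl)→3050 …(+1); best=650 via (A,nl_idx)
  {BC}: card=600; try (B,hash)→720, (C,hash)→820, (C,merge)→820, (B,merge)→830, (C,nl_idx)→950, (C,nl)→3050 …(+1); best=720 via (B,hash)
  {ABC}: card=1800; try (C,hash)→1670, (A,hash)→2040, (B,hash)→3240, (C,merge)→4070, (C,nl_idx)→4250, (A,nl_idx)→6120 …(+5); best=1670 via (C,hash)

cost=1670; order=B,A,C; methods=nl_idx,hash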